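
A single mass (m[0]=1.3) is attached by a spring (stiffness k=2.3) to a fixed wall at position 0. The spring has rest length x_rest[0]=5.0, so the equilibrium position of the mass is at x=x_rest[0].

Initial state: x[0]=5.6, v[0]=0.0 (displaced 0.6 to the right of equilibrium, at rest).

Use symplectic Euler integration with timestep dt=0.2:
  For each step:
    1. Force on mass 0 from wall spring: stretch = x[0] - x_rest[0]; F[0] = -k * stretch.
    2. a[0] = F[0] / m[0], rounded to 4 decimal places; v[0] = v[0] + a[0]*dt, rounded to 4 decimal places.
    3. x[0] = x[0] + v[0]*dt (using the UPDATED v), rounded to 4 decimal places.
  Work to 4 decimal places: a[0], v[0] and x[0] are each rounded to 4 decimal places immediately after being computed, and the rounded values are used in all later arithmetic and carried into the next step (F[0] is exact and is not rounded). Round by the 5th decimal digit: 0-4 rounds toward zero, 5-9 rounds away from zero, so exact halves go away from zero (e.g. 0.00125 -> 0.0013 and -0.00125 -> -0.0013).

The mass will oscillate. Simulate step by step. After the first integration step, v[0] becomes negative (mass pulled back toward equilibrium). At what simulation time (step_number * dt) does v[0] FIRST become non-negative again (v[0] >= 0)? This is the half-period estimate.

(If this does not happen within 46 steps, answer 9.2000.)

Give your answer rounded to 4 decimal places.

Step 0: x=[5.6000] v=[0.0000]
Step 1: x=[5.5575] v=[-0.2123]
Step 2: x=[5.4756] v=[-0.4096]
Step 3: x=[5.3600] v=[-0.5779]
Step 4: x=[5.2189] v=[-0.7053]
Step 5: x=[5.0623] v=[-0.7828]
Step 6: x=[4.9013] v=[-0.8048]
Step 7: x=[4.7473] v=[-0.7699]
Step 8: x=[4.6112] v=[-0.6805]
Step 9: x=[4.5026] v=[-0.5429]
Step 10: x=[4.4292] v=[-0.3669]
Step 11: x=[4.3962] v=[-0.1649]
Step 12: x=[4.4060] v=[0.0488]
First v>=0 after going negative at step 12, time=2.4000

Answer: 2.4000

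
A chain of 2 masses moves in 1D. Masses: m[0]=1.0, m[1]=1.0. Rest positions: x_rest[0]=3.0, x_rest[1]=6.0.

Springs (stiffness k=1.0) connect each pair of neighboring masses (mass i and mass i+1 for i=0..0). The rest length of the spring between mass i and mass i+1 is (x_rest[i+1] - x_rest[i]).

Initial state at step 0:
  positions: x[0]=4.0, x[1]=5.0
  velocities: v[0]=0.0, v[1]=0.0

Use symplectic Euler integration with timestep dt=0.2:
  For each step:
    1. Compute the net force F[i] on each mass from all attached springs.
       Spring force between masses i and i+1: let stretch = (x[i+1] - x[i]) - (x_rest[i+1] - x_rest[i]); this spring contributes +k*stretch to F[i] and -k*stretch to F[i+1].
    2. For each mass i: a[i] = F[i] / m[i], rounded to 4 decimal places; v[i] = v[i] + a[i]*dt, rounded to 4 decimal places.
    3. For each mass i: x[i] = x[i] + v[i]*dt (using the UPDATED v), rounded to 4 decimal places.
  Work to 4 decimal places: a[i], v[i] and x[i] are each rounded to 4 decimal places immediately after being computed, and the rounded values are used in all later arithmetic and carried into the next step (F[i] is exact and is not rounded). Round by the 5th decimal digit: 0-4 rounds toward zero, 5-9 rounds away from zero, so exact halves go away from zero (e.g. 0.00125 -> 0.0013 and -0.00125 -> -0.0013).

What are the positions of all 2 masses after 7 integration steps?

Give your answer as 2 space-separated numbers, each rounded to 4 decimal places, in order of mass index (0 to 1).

Step 0: x=[4.0000 5.0000] v=[0.0000 0.0000]
Step 1: x=[3.9200 5.0800] v=[-0.4000 0.4000]
Step 2: x=[3.7664 5.2336] v=[-0.7680 0.7680]
Step 3: x=[3.5515 5.4485] v=[-1.0746 1.0746]
Step 4: x=[3.2925 5.7075] v=[-1.2952 1.2952]
Step 5: x=[3.0101 5.9899] v=[-1.4122 1.4122]
Step 6: x=[2.7269 6.2731] v=[-1.4162 1.4162]
Step 7: x=[2.4655 6.5345] v=[-1.3070 1.3070]

Answer: 2.4655 6.5345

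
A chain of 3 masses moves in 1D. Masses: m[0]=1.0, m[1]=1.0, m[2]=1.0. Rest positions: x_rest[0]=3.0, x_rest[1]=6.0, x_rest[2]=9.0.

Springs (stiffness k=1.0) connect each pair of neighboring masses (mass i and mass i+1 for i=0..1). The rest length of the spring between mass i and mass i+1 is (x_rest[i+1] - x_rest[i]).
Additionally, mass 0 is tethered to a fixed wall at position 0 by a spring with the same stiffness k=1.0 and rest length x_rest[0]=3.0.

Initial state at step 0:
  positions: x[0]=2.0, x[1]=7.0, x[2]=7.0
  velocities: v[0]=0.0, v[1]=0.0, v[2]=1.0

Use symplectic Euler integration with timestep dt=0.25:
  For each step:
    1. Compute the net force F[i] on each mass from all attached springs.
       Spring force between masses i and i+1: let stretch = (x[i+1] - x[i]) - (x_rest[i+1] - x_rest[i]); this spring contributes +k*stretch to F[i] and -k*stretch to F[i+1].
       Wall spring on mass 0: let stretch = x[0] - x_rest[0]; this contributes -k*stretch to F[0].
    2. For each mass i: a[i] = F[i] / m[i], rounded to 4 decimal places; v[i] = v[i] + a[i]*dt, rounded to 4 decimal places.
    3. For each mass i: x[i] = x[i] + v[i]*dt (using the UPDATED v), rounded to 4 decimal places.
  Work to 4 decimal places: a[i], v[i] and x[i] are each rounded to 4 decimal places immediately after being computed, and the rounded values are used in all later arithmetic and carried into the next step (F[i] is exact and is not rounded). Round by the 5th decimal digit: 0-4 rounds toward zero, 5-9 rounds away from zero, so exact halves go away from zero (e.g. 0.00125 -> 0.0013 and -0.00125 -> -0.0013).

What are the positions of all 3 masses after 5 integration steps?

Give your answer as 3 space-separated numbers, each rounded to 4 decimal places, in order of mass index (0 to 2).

Step 0: x=[2.0000 7.0000 7.0000] v=[0.0000 0.0000 1.0000]
Step 1: x=[2.1875 6.6875 7.4375] v=[0.7500 -1.2500 1.7500]
Step 2: x=[2.5195 6.1406 8.0156] v=[1.3281 -2.1875 2.3125]
Step 3: x=[2.9204 5.4846 8.6641] v=[1.6035 -2.6240 2.5938]
Step 4: x=[3.2990 4.8671 9.3013] v=[1.5145 -2.4702 2.5489]
Step 5: x=[3.5695 4.4287 9.8489] v=[1.0818 -1.7537 2.1904]

Answer: 3.5695 4.4287 9.8489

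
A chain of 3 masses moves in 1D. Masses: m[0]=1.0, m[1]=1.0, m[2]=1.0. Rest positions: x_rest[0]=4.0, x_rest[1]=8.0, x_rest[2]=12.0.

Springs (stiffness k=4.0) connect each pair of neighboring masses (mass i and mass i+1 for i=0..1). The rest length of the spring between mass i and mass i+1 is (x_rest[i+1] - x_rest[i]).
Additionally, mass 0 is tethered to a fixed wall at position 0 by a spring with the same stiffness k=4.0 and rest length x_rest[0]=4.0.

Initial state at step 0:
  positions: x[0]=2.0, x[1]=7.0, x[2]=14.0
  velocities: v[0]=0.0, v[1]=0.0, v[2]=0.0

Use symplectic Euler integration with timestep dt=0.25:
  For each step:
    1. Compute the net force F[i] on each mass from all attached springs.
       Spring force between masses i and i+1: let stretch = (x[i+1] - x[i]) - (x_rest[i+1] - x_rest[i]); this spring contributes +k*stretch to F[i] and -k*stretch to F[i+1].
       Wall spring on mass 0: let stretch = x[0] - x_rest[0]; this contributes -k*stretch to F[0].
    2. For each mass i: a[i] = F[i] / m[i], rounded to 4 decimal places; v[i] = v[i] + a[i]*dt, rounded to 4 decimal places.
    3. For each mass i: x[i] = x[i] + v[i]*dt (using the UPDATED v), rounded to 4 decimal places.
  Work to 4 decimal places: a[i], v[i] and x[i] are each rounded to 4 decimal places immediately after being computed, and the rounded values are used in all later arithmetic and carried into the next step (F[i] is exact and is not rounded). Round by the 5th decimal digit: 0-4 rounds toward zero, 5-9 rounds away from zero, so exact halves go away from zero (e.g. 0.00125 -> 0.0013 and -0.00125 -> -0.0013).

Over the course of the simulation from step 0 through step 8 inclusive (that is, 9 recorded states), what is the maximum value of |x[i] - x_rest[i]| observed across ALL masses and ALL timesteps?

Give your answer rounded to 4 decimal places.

Answer: 2.2607

Derivation:
Step 0: x=[2.0000 7.0000 14.0000] v=[0.0000 0.0000 0.0000]
Step 1: x=[2.7500 7.5000 13.2500] v=[3.0000 2.0000 -3.0000]
Step 2: x=[4.0000 8.2500 12.0625] v=[5.0000 3.0000 -4.7500]
Step 3: x=[5.3125 8.8906 10.9219] v=[5.2500 2.5625 -4.5625]
Step 4: x=[6.1914 9.1445 10.2735] v=[3.5156 1.0157 -2.5938]
Step 5: x=[6.2607 8.9424 10.3428] v=[0.2773 -0.8084 0.2772]
Step 6: x=[5.4353 8.4200 11.0620] v=[-3.3017 -2.0897 2.8768]
Step 7: x=[3.9972 7.8119 12.1207] v=[-5.7523 -2.4324 4.2348]
Step 8: x=[2.5135 7.3273 13.1022] v=[-5.9348 -1.9383 3.9260]
Max displacement = 2.2607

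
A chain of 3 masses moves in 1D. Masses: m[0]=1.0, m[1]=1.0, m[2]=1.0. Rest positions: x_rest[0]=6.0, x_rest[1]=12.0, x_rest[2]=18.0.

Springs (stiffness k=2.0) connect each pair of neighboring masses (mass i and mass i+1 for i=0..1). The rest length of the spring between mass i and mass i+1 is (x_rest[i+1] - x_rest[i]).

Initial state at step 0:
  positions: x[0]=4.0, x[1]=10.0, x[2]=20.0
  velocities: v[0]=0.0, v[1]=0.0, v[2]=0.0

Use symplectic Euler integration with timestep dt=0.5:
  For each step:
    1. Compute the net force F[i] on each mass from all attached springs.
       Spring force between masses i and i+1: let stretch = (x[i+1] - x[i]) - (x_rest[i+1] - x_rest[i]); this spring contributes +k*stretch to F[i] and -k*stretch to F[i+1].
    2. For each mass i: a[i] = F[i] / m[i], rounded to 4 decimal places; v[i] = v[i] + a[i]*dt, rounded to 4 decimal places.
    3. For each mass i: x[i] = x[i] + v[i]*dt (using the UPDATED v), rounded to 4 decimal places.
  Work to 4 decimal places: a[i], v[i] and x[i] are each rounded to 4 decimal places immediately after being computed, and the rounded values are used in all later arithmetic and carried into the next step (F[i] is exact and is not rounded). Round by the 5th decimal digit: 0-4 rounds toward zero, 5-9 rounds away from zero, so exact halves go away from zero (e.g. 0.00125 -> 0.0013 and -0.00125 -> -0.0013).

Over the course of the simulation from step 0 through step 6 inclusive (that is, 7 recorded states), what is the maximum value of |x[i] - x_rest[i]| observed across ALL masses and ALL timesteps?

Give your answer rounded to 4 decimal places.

Answer: 2.5000

Derivation:
Step 0: x=[4.0000 10.0000 20.0000] v=[0.0000 0.0000 0.0000]
Step 1: x=[4.0000 12.0000 18.0000] v=[0.0000 4.0000 -4.0000]
Step 2: x=[5.0000 13.0000 16.0000] v=[2.0000 2.0000 -4.0000]
Step 3: x=[7.0000 11.5000 15.5000] v=[4.0000 -3.0000 -1.0000]
Step 4: x=[8.2500 9.7500 16.0000] v=[2.5000 -3.5000 1.0000]
Step 5: x=[7.2500 10.3750 16.3750] v=[-2.0000 1.2500 0.7500]
Step 6: x=[4.8125 12.4375 16.7500] v=[-4.8750 4.1250 0.7500]
Max displacement = 2.5000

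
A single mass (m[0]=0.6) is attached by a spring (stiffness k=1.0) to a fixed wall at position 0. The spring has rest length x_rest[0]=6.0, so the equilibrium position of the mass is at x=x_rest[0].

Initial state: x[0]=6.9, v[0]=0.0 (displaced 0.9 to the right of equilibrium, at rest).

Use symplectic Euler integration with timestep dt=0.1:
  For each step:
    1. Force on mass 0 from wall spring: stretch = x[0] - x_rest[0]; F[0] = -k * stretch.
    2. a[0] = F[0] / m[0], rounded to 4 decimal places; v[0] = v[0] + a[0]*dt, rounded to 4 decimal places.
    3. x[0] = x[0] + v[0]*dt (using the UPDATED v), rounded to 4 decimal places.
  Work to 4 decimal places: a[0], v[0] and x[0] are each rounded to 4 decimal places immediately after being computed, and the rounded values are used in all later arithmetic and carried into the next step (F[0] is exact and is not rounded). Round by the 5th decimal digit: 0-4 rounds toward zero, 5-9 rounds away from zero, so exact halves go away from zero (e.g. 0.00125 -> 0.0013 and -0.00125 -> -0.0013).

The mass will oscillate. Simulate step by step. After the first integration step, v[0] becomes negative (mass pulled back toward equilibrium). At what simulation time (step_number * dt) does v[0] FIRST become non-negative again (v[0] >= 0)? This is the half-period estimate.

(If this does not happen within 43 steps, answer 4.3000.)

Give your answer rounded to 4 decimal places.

Step 0: x=[6.9000] v=[0.0000]
Step 1: x=[6.8850] v=[-0.1500]
Step 2: x=[6.8553] v=[-0.2975]
Step 3: x=[6.8113] v=[-0.4401]
Step 4: x=[6.7538] v=[-0.5753]
Step 5: x=[6.6837] v=[-0.7009]
Step 6: x=[6.6022] v=[-0.8149]
Step 7: x=[6.5107] v=[-0.9153]
Step 8: x=[6.4107] v=[-1.0004]
Step 9: x=[6.3038] v=[-1.0689]
Step 10: x=[6.1919] v=[-1.1195]
Step 11: x=[6.0768] v=[-1.1515]
Step 12: x=[5.9604] v=[-1.1643]
Step 13: x=[5.8446] v=[-1.1577]
Step 14: x=[5.7314] v=[-1.1318]
Step 15: x=[5.6227] v=[-1.0870]
Step 16: x=[5.5203] v=[-1.0241]
Step 17: x=[5.4259] v=[-0.9442]
Step 18: x=[5.3411] v=[-0.8485]
Step 19: x=[5.2672] v=[-0.7387]
Step 20: x=[5.2055] v=[-0.6166]
Step 21: x=[5.1571] v=[-0.4842]
Step 22: x=[5.1227] v=[-0.3437]
Step 23: x=[5.1030] v=[-0.1975]
Step 24: x=[5.0982] v=[-0.0480]
Step 25: x=[5.1084] v=[0.1023]
First v>=0 after going negative at step 25, time=2.5000

Answer: 2.5000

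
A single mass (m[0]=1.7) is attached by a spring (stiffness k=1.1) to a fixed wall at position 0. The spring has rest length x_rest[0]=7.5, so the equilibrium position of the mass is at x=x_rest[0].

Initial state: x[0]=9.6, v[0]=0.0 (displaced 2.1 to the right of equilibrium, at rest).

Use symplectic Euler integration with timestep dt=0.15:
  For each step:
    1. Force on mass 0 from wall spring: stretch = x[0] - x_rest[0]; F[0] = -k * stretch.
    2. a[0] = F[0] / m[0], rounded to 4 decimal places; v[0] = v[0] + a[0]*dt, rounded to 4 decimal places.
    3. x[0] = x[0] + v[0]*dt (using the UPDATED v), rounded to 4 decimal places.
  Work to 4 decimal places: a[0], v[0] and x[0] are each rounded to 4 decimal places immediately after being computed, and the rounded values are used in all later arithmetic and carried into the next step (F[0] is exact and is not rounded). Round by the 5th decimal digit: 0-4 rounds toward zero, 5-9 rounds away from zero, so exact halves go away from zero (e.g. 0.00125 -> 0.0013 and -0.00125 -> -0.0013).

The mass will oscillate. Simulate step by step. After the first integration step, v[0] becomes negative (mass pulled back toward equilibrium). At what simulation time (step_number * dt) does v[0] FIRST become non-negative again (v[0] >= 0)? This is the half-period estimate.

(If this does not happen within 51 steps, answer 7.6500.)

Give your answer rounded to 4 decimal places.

Answer: 4.0500

Derivation:
Step 0: x=[9.6000] v=[0.0000]
Step 1: x=[9.5694] v=[-0.2038]
Step 2: x=[9.5087] v=[-0.4047]
Step 3: x=[9.4187] v=[-0.5997]
Step 4: x=[9.3008] v=[-0.7859]
Step 5: x=[9.1567] v=[-0.9607]
Step 6: x=[8.9885] v=[-1.1215]
Step 7: x=[8.7986] v=[-1.2660]
Step 8: x=[8.5898] v=[-1.3920]
Step 9: x=[8.3651] v=[-1.4978]
Step 10: x=[8.1278] v=[-1.5818]
Step 11: x=[7.8814] v=[-1.6427]
Step 12: x=[7.6294] v=[-1.6797]
Step 13: x=[7.3756] v=[-1.6923]
Step 14: x=[7.1236] v=[-1.6802]
Step 15: x=[6.8770] v=[-1.6437]
Step 16: x=[6.6395] v=[-1.5832]
Step 17: x=[6.4145] v=[-1.4997]
Step 18: x=[6.2054] v=[-1.3943]
Step 19: x=[6.0151] v=[-1.2686]
Step 20: x=[5.8464] v=[-1.1245]
Step 21: x=[5.7018] v=[-0.9640]
Step 22: x=[5.5834] v=[-0.7895]
Step 23: x=[5.4929] v=[-0.6035]
Step 24: x=[5.4316] v=[-0.4087]
Step 25: x=[5.4004] v=[-0.2079]
Step 26: x=[5.3998] v=[-0.0041]
Step 27: x=[5.4298] v=[0.1998]
First v>=0 after going negative at step 27, time=4.0500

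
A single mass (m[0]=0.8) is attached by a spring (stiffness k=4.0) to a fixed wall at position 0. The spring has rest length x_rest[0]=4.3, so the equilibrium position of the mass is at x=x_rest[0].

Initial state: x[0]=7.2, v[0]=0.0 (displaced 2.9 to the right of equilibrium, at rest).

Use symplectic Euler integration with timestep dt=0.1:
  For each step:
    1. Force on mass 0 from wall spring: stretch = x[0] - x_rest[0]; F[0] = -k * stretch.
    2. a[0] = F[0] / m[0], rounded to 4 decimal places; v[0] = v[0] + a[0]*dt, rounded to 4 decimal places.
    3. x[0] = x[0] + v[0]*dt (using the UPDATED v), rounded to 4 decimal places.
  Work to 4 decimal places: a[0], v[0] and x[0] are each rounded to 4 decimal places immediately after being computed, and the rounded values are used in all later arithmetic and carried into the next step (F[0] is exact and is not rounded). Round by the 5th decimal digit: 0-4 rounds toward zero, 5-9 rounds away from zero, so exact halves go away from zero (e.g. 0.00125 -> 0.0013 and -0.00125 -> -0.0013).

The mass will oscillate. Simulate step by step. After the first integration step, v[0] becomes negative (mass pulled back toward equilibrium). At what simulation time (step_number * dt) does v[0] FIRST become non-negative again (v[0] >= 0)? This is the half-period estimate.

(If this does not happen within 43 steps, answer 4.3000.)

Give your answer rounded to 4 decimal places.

Answer: 1.5000

Derivation:
Step 0: x=[7.2000] v=[0.0000]
Step 1: x=[7.0550] v=[-1.4500]
Step 2: x=[6.7723] v=[-2.8275]
Step 3: x=[6.3659] v=[-4.0637]
Step 4: x=[5.8562] v=[-5.0967]
Step 5: x=[5.2687] v=[-5.8748]
Step 6: x=[4.6328] v=[-6.3592]
Step 7: x=[3.9802] v=[-6.5256]
Step 8: x=[3.3436] v=[-6.3657]
Step 9: x=[2.7549] v=[-5.8875]
Step 10: x=[2.2434] v=[-5.1150]
Step 11: x=[1.8347] v=[-4.0867]
Step 12: x=[1.5493] v=[-2.8541]
Step 13: x=[1.4014] v=[-1.4788]
Step 14: x=[1.3985] v=[-0.0295]
Step 15: x=[1.5406] v=[1.4213]
First v>=0 after going negative at step 15, time=1.5000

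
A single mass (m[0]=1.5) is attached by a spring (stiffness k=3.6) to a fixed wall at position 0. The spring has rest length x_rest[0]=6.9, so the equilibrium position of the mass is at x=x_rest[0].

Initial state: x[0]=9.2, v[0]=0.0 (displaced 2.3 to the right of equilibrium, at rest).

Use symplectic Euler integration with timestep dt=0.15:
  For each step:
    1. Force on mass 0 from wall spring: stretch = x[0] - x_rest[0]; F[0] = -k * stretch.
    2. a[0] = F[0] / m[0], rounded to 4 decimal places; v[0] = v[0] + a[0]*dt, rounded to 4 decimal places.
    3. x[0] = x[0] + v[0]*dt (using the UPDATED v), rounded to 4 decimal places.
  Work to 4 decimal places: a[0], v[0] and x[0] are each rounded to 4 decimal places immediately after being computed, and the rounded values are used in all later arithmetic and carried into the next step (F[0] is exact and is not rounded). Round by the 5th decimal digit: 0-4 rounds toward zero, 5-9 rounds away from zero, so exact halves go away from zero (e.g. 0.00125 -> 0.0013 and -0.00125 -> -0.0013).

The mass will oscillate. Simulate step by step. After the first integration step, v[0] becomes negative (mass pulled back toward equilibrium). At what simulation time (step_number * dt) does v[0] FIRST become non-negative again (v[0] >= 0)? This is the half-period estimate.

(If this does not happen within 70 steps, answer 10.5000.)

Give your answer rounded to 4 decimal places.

Answer: 2.1000

Derivation:
Step 0: x=[9.2000] v=[0.0000]
Step 1: x=[9.0758] v=[-0.8280]
Step 2: x=[8.8341] v=[-1.6113]
Step 3: x=[8.4880] v=[-2.3076]
Step 4: x=[8.0561] v=[-2.8793]
Step 5: x=[7.5618] v=[-3.2955]
Step 6: x=[7.0317] v=[-3.5337]
Step 7: x=[6.4945] v=[-3.5811]
Step 8: x=[5.9792] v=[-3.4351]
Step 9: x=[5.5137] v=[-3.1036]
Step 10: x=[5.1230] v=[-2.6045]
Step 11: x=[4.8283] v=[-1.9648]
Step 12: x=[4.6455] v=[-1.2190]
Step 13: x=[4.5844] v=[-0.4074]
Step 14: x=[4.6483] v=[0.4262]
First v>=0 after going negative at step 14, time=2.1000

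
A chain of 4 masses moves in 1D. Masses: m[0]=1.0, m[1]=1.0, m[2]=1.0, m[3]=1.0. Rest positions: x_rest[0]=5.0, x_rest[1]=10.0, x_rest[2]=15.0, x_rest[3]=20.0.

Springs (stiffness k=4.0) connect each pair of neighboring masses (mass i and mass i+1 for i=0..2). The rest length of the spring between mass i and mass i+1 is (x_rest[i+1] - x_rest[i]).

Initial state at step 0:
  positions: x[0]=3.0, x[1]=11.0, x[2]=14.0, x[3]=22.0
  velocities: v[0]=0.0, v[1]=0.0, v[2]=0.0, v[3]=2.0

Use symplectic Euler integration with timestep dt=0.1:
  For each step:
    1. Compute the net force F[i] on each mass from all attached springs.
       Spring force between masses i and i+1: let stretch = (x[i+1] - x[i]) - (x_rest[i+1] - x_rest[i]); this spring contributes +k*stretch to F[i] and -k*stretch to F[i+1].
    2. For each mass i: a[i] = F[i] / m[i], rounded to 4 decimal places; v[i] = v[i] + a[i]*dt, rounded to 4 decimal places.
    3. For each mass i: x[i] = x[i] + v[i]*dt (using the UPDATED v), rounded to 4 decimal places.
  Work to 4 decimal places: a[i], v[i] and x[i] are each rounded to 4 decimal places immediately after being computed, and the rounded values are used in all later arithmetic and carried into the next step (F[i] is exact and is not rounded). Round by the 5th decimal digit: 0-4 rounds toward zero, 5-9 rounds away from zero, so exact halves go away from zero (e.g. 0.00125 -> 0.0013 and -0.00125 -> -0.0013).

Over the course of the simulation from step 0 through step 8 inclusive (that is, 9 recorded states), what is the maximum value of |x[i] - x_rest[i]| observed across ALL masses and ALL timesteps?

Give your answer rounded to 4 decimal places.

Answer: 2.2021

Derivation:
Step 0: x=[3.0000 11.0000 14.0000 22.0000] v=[0.0000 0.0000 0.0000 2.0000]
Step 1: x=[3.1200 10.8000 14.2000 22.0800] v=[1.2000 -2.0000 2.0000 0.8000]
Step 2: x=[3.3472 10.4288 14.5792 22.0448] v=[2.2720 -3.7120 3.7920 -0.3520]
Step 3: x=[3.6577 9.9404 15.0910 21.9110] v=[3.1046 -4.8845 5.1181 -1.3382]
Step 4: x=[4.0195 9.4067 15.6696 21.7044] v=[3.6177 -5.3373 5.7859 -2.0662]
Step 5: x=[4.3968 8.9080 16.2391 21.4564] v=[3.7726 -4.9870 5.6947 -2.4801]
Step 6: x=[4.7545 8.5221 16.7240 21.1997] v=[3.5771 -3.8590 4.8492 -2.5670]
Step 7: x=[5.0629 8.3136 17.0599 20.9640] v=[3.0841 -2.0853 3.3587 -2.3573]
Step 8: x=[5.3013 8.3249 17.2021 20.7721] v=[2.3844 0.1129 1.4218 -1.9189]
Max displacement = 2.2021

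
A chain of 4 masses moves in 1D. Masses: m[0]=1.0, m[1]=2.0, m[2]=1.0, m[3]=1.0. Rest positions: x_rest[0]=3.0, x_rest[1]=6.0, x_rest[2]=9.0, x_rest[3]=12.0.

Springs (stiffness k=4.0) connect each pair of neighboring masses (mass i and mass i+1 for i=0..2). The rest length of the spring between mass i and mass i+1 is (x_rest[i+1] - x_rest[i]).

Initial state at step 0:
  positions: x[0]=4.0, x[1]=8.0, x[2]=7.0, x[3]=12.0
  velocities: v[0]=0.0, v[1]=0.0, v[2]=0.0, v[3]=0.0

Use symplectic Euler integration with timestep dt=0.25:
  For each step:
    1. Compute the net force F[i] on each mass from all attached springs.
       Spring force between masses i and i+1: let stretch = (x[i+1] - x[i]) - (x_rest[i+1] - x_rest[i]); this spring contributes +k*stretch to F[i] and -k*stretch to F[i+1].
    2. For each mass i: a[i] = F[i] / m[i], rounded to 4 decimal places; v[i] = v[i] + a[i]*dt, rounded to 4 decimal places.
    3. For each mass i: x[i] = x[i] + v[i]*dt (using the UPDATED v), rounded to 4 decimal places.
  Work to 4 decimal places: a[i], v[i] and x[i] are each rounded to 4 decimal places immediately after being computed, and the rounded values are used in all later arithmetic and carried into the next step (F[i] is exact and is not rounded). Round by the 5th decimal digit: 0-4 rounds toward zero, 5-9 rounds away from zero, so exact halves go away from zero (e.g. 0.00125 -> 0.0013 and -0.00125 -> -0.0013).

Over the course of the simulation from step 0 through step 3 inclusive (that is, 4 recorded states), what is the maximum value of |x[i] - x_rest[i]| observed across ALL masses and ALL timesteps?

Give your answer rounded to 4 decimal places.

Answer: 2.5782

Derivation:
Step 0: x=[4.0000 8.0000 7.0000 12.0000] v=[0.0000 0.0000 0.0000 0.0000]
Step 1: x=[4.2500 7.3750 8.5000 11.5000] v=[1.0000 -2.5000 6.0000 -2.0000]
Step 2: x=[4.5313 6.5000 10.4688 11.0000] v=[1.1250 -3.5000 7.8750 -2.0000]
Step 3: x=[4.5547 5.8750 11.5782 11.1172] v=[0.0937 -2.5000 4.4374 0.4688]
Max displacement = 2.5782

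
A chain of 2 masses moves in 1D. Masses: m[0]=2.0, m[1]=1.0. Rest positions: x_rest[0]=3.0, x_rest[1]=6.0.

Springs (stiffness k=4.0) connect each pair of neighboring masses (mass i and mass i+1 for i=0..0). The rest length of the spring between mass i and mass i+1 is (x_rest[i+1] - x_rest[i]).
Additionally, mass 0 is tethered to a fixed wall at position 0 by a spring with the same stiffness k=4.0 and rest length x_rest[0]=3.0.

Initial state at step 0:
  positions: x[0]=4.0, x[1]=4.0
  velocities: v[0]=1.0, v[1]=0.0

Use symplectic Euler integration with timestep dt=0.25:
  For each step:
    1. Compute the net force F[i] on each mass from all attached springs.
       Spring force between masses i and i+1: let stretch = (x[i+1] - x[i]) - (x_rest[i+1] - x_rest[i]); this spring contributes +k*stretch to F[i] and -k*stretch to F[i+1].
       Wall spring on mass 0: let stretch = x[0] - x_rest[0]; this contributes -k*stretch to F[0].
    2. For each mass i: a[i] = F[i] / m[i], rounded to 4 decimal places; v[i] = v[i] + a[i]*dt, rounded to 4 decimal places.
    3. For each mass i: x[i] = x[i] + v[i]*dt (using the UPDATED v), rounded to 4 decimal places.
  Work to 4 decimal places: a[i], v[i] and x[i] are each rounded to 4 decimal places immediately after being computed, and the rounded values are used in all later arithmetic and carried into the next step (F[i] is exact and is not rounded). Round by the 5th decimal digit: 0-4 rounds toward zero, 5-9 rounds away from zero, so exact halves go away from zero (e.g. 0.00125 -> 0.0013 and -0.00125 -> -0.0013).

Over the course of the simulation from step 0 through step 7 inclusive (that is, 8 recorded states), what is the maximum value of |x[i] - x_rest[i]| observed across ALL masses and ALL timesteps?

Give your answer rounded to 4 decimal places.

Step 0: x=[4.0000 4.0000] v=[1.0000 0.0000]
Step 1: x=[3.7500 4.7500] v=[-1.0000 3.0000]
Step 2: x=[3.1563 6.0000] v=[-2.3750 5.0000]
Step 3: x=[2.5235 7.2891] v=[-2.5313 5.1563]
Step 4: x=[2.1709 8.1368] v=[-1.4103 3.3907]
Step 5: x=[2.2927 8.2430] v=[0.4872 0.4248]
Step 6: x=[2.8717 7.6116] v=[2.3160 -2.5255]
Step 7: x=[3.6842 6.5453] v=[3.2501 -4.2654]
Max displacement = 2.2430

Answer: 2.2430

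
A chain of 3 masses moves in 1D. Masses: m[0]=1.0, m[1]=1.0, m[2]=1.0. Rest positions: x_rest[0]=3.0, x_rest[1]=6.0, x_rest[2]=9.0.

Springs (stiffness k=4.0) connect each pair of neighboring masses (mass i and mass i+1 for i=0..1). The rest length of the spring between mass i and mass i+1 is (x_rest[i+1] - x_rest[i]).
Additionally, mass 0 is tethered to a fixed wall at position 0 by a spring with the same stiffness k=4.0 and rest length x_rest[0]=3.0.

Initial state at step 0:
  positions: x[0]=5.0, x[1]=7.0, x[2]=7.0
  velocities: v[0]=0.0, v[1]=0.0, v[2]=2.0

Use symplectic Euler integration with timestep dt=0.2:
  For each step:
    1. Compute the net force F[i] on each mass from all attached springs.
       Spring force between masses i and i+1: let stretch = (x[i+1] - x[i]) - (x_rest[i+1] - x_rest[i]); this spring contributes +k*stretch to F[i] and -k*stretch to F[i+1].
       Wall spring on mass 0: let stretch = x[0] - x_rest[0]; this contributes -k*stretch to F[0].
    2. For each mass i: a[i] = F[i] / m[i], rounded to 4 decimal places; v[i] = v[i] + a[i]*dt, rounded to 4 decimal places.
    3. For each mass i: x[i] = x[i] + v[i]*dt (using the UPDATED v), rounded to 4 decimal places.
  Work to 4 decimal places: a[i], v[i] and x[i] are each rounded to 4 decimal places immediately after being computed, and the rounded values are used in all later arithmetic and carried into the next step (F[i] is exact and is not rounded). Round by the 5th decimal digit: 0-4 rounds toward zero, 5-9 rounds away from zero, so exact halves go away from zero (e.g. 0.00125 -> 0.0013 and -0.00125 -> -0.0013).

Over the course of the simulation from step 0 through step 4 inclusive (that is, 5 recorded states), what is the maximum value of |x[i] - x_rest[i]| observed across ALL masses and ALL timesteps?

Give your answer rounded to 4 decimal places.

Answer: 2.2009

Derivation:
Step 0: x=[5.0000 7.0000 7.0000] v=[0.0000 0.0000 2.0000]
Step 1: x=[4.5200 6.6800 7.8800] v=[-2.4000 -1.6000 4.4000]
Step 2: x=[3.6624 6.2064 9.0480] v=[-4.2880 -2.3680 5.8400]
Step 3: x=[2.6259 5.7804 10.2413] v=[-5.1827 -2.1299 5.9667]
Step 4: x=[1.6739 5.5634 11.2009] v=[-4.7598 -1.0848 4.7980]
Max displacement = 2.2009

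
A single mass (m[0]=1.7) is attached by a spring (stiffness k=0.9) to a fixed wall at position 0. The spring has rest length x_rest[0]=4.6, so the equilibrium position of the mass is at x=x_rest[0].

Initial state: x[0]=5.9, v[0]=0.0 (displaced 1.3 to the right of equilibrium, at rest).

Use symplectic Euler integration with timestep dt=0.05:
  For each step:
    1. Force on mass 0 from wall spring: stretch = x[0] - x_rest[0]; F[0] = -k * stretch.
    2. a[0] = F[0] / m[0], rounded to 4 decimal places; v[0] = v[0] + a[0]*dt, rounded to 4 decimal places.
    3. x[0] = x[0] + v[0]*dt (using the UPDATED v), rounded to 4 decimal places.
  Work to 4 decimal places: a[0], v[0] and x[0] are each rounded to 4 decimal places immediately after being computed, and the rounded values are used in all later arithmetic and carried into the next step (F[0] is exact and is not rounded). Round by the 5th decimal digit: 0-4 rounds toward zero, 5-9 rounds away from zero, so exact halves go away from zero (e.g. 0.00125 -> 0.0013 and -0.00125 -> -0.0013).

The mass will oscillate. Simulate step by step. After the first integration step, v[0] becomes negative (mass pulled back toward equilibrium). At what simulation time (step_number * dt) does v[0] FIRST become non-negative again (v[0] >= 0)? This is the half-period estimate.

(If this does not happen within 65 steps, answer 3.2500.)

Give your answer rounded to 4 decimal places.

Step 0: x=[5.9000] v=[0.0000]
Step 1: x=[5.8983] v=[-0.0344]
Step 2: x=[5.8949] v=[-0.0688]
Step 3: x=[5.8897] v=[-0.1031]
Step 4: x=[5.8828] v=[-0.1372]
Step 5: x=[5.8742] v=[-0.1712]
Step 6: x=[5.8640] v=[-0.2049]
Step 7: x=[5.8521] v=[-0.2384]
Step 8: x=[5.8385] v=[-0.2715]
Step 9: x=[5.8233] v=[-0.3043]
Step 10: x=[5.8065] v=[-0.3367]
Step 11: x=[5.7881] v=[-0.3686]
Step 12: x=[5.7681] v=[-0.4001]
Step 13: x=[5.7466] v=[-0.4310]
Step 14: x=[5.7235] v=[-0.4614]
Step 15: x=[5.6989] v=[-0.4911]
Step 16: x=[5.6729] v=[-0.5202]
Step 17: x=[5.6455] v=[-0.5486]
Step 18: x=[5.6167] v=[-0.5763]
Step 19: x=[5.5865] v=[-0.6032]
Step 20: x=[5.5550] v=[-0.6293]
Step 21: x=[5.5223] v=[-0.6546]
Step 22: x=[5.4884] v=[-0.6790]
Step 23: x=[5.4533] v=[-0.7025]
Step 24: x=[5.4170] v=[-0.7251]
Step 25: x=[5.3797] v=[-0.7467]
Step 26: x=[5.3413] v=[-0.7673]
Step 27: x=[5.3020] v=[-0.7869]
Step 28: x=[5.2617] v=[-0.8055]
Step 29: x=[5.2206] v=[-0.8230]
Step 30: x=[5.1786] v=[-0.8394]
Step 31: x=[5.1359] v=[-0.8547]
Step 32: x=[5.0925] v=[-0.8689]
Step 33: x=[5.0484] v=[-0.8819]
Step 34: x=[5.0037] v=[-0.8938]
Step 35: x=[4.9585] v=[-0.9045]
Step 36: x=[4.9128] v=[-0.9140]
Step 37: x=[4.8667] v=[-0.9223]
Step 38: x=[4.8202] v=[-0.9294]
Step 39: x=[4.7734] v=[-0.9352]
Step 40: x=[4.7264] v=[-0.9398]
Step 41: x=[4.6792] v=[-0.9431]
Step 42: x=[4.6319] v=[-0.9452]
Step 43: x=[4.5846] v=[-0.9460]
Step 44: x=[4.5373] v=[-0.9456]
Step 45: x=[4.4901] v=[-0.9439]
Step 46: x=[4.4431] v=[-0.9410]
Step 47: x=[4.3963] v=[-0.9368]
Step 48: x=[4.3497] v=[-0.9314]
Step 49: x=[4.3035] v=[-0.9248]
Step 50: x=[4.2577] v=[-0.9170]
Step 51: x=[4.2123] v=[-0.9079]
Step 52: x=[4.1674] v=[-0.8976]
Step 53: x=[4.1231] v=[-0.8862]
Step 54: x=[4.0794] v=[-0.8736]
Step 55: x=[4.0364] v=[-0.8598]
Step 56: x=[3.9942] v=[-0.8449]
Step 57: x=[3.9528] v=[-0.8289]
Step 58: x=[3.9122] v=[-0.8118]
Step 59: x=[3.8725] v=[-0.7936]
Step 60: x=[3.8338] v=[-0.7743]
Step 61: x=[3.7961] v=[-0.7540]
Step 62: x=[3.7595] v=[-0.7327]
Step 63: x=[3.7240] v=[-0.7105]
Step 64: x=[3.6896] v=[-0.6873]
Step 65: x=[3.6564] v=[-0.6632]
v[0] did not become non-negative within 65 steps; using fallback time=3.2500

Answer: 3.2500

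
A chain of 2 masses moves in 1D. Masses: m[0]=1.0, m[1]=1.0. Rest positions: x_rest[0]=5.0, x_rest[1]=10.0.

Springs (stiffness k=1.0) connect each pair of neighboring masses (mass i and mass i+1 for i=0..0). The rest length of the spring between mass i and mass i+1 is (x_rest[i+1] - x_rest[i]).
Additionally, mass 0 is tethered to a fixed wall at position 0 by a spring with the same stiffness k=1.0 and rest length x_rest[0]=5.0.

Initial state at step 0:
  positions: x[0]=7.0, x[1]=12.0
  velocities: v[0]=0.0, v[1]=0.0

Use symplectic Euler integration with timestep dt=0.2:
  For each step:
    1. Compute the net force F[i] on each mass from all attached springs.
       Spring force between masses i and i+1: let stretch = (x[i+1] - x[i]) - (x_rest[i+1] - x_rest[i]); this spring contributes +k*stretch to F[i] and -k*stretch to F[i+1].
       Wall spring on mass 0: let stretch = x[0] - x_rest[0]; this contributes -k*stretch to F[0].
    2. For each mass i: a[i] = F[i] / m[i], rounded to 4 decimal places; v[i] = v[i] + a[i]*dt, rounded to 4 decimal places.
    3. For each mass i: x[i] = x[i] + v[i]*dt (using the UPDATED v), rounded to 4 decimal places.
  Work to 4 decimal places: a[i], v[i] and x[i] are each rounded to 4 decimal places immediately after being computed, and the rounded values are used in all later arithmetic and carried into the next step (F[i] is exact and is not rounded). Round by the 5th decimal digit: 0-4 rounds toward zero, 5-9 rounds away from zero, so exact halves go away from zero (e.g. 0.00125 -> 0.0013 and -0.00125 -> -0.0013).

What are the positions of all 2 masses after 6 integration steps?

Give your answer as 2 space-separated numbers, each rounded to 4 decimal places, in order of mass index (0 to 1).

Answer: 5.7172 11.8065

Derivation:
Step 0: x=[7.0000 12.0000] v=[0.0000 0.0000]
Step 1: x=[6.9200 12.0000] v=[-0.4000 0.0000]
Step 2: x=[6.7664 11.9968] v=[-0.7680 -0.0160]
Step 3: x=[6.5514 11.9844] v=[-1.0752 -0.0621]
Step 4: x=[6.2916 11.9547] v=[-1.2989 -0.1487]
Step 5: x=[6.0067 11.8984] v=[-1.4246 -0.2813]
Step 6: x=[5.7172 11.8065] v=[-1.4476 -0.4596]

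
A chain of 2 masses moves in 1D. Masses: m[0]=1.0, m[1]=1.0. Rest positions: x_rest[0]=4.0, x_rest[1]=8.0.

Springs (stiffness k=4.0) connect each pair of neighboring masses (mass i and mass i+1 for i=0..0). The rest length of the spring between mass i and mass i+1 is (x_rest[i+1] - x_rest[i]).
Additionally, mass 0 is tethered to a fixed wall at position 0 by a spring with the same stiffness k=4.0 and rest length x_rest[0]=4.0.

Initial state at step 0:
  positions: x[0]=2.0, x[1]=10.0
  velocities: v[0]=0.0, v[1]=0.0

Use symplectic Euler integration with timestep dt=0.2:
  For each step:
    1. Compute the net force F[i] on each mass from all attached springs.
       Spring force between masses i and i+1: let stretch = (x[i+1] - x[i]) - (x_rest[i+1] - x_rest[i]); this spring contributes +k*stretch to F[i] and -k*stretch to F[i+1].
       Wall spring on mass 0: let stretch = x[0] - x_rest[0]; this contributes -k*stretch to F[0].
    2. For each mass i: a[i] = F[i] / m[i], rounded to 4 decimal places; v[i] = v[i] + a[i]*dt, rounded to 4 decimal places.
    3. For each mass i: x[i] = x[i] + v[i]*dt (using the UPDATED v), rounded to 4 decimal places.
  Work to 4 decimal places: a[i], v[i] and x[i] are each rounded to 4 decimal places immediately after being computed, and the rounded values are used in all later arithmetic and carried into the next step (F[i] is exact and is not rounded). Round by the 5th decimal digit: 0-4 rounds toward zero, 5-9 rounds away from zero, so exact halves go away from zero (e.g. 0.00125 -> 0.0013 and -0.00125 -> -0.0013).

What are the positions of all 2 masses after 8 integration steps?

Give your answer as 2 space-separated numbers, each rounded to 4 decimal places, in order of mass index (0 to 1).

Answer: 1.9014 8.9038

Derivation:
Step 0: x=[2.0000 10.0000] v=[0.0000 0.0000]
Step 1: x=[2.9600 9.3600] v=[4.8000 -3.2000]
Step 2: x=[4.4704 8.3360] v=[7.5520 -5.1200]
Step 3: x=[5.8840 7.3335] v=[7.0682 -5.0125]
Step 4: x=[6.5881 6.7391] v=[3.5206 -2.9721]
Step 5: x=[6.2623 6.7605] v=[-1.6291 0.1071]
Step 6: x=[5.0142 7.3422] v=[-6.2404 2.9085]
Step 7: x=[3.3363 8.1914] v=[-8.3894 4.2461]
Step 8: x=[1.9014 8.9038] v=[-7.1744 3.5620]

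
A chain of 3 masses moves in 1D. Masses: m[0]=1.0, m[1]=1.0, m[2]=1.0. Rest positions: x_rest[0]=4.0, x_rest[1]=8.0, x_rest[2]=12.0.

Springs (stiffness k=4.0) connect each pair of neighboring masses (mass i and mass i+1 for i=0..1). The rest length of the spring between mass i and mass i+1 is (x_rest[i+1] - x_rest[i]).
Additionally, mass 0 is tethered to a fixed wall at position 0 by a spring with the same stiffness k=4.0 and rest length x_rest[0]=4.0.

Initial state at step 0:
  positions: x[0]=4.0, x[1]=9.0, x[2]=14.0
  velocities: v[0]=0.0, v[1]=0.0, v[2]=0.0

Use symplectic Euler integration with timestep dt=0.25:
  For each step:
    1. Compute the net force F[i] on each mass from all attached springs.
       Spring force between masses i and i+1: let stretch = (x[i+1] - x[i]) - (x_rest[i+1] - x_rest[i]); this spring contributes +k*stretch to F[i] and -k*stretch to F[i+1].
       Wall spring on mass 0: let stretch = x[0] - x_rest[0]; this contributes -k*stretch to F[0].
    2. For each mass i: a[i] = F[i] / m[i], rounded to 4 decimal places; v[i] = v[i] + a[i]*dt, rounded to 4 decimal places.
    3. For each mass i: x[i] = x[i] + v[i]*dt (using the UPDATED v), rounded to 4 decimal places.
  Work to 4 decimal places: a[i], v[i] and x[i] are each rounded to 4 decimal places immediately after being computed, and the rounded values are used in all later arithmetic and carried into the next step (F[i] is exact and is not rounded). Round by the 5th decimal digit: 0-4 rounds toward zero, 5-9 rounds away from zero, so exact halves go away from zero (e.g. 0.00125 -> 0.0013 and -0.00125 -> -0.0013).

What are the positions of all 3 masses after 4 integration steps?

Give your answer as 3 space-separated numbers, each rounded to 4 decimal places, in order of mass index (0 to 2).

Step 0: x=[4.0000 9.0000 14.0000] v=[0.0000 0.0000 0.0000]
Step 1: x=[4.2500 9.0000 13.7500] v=[1.0000 0.0000 -1.0000]
Step 2: x=[4.6250 9.0000 13.3125] v=[1.5000 0.0000 -1.7500]
Step 3: x=[4.9375 8.9844 12.7969] v=[1.2500 -0.0625 -2.0625]
Step 4: x=[5.0274 8.9102 12.3282] v=[0.3594 -0.2969 -1.8750]

Answer: 5.0274 8.9102 12.3282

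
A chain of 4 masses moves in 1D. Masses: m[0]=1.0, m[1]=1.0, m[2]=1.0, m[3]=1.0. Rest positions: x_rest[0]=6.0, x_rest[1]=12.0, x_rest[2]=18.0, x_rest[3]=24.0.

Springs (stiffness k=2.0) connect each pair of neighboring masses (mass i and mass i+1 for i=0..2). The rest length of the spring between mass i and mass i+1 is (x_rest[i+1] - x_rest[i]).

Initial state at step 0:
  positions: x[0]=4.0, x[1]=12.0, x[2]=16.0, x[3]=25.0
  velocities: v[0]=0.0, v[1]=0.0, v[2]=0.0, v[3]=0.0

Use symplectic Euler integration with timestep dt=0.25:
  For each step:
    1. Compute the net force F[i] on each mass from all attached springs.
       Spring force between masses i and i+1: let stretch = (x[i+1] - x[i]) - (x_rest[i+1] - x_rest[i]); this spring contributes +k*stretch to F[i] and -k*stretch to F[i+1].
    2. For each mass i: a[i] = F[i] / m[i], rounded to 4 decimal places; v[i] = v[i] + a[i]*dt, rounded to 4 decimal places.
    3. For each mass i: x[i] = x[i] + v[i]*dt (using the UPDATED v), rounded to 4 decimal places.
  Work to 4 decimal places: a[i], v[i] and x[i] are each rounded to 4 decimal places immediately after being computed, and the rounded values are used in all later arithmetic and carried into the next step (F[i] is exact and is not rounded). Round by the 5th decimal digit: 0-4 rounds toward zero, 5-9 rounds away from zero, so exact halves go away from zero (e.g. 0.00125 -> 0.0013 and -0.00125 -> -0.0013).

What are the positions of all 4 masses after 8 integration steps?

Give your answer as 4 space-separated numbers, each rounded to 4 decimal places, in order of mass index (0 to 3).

Answer: 5.2825 12.8011 15.9083 23.0086

Derivation:
Step 0: x=[4.0000 12.0000 16.0000 25.0000] v=[0.0000 0.0000 0.0000 0.0000]
Step 1: x=[4.2500 11.5000 16.6250 24.6250] v=[1.0000 -2.0000 2.5000 -1.5000]
Step 2: x=[4.6563 10.7344 17.6094 24.0000] v=[1.6250 -3.0625 3.9375 -2.5000]
Step 3: x=[5.0723 10.0684 18.5332 23.3262] v=[1.6641 -2.6641 3.6953 -2.6953]
Step 4: x=[5.3629 9.8360 18.9981 22.8033] v=[1.1622 -0.9298 1.8594 -2.0918]
Step 5: x=[5.4626 10.1897 18.7933 22.5547] v=[0.3988 1.4147 -0.8191 -0.9944]
Step 6: x=[5.4032 11.0280 17.9833 22.5859] v=[-0.2377 3.3530 -3.2402 0.1249]
Step 7: x=[5.2969 12.0326 16.8792 22.7918] v=[-0.4253 4.0183 -4.4166 0.8236]
Step 8: x=[5.2825 12.8011 15.9083 23.0086] v=[-0.0575 3.0738 -3.8836 0.8673]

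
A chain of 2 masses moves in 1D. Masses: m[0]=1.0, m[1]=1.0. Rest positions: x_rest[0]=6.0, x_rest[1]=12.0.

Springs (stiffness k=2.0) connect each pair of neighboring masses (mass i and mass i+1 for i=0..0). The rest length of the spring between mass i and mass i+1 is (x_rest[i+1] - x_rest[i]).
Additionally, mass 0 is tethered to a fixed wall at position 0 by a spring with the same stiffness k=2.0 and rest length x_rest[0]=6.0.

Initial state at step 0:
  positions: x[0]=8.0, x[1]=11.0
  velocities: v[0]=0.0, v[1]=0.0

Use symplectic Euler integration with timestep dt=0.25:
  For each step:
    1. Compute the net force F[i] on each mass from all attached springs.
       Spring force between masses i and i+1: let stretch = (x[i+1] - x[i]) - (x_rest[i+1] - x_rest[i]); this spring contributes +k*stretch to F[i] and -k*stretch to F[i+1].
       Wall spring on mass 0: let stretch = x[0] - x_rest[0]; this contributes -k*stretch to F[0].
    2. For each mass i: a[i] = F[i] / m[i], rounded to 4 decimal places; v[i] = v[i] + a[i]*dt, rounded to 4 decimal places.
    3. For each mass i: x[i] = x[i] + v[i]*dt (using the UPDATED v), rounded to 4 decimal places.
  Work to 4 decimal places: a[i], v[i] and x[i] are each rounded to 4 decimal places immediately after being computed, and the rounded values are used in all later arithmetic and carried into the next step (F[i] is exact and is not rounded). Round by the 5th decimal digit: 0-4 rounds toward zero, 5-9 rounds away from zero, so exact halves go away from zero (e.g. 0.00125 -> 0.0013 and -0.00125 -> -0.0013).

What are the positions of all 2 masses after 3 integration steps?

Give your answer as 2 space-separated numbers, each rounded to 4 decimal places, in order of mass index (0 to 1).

Answer: 5.1992 12.6660

Derivation:
Step 0: x=[8.0000 11.0000] v=[0.0000 0.0000]
Step 1: x=[7.3750 11.3750] v=[-2.5000 1.5000]
Step 2: x=[6.3281 12.0000] v=[-4.1875 2.5000]
Step 3: x=[5.1992 12.6660] v=[-4.5156 2.6641]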